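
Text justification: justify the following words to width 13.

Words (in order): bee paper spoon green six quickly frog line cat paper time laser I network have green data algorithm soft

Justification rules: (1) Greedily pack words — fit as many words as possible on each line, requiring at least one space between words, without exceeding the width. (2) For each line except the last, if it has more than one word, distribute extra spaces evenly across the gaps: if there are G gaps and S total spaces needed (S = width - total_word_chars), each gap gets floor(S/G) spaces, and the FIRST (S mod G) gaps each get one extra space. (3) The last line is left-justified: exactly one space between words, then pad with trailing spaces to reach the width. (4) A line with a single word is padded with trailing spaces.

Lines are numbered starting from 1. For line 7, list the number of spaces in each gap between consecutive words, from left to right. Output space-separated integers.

Answer: 2

Derivation:
Line 1: ['bee', 'paper'] (min_width=9, slack=4)
Line 2: ['spoon', 'green'] (min_width=11, slack=2)
Line 3: ['six', 'quickly'] (min_width=11, slack=2)
Line 4: ['frog', 'line', 'cat'] (min_width=13, slack=0)
Line 5: ['paper', 'time'] (min_width=10, slack=3)
Line 6: ['laser', 'I'] (min_width=7, slack=6)
Line 7: ['network', 'have'] (min_width=12, slack=1)
Line 8: ['green', 'data'] (min_width=10, slack=3)
Line 9: ['algorithm'] (min_width=9, slack=4)
Line 10: ['soft'] (min_width=4, slack=9)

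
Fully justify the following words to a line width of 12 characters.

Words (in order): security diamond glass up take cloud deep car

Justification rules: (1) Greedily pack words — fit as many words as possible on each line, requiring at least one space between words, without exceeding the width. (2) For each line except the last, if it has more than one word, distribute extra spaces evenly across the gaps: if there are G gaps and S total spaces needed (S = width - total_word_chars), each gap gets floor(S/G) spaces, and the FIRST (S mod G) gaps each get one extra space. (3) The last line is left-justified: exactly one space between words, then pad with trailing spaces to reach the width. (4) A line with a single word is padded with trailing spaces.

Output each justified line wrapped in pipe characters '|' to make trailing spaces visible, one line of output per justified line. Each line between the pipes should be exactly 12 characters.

Answer: |security    |
|diamond     |
|glass     up|
|take   cloud|
|deep car    |

Derivation:
Line 1: ['security'] (min_width=8, slack=4)
Line 2: ['diamond'] (min_width=7, slack=5)
Line 3: ['glass', 'up'] (min_width=8, slack=4)
Line 4: ['take', 'cloud'] (min_width=10, slack=2)
Line 5: ['deep', 'car'] (min_width=8, slack=4)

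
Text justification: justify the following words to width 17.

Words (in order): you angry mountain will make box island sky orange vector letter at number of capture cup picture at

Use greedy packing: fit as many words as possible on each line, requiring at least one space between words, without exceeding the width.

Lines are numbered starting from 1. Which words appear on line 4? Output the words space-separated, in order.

Line 1: ['you', 'angry'] (min_width=9, slack=8)
Line 2: ['mountain', 'will'] (min_width=13, slack=4)
Line 3: ['make', 'box', 'island'] (min_width=15, slack=2)
Line 4: ['sky', 'orange', 'vector'] (min_width=17, slack=0)
Line 5: ['letter', 'at', 'number'] (min_width=16, slack=1)
Line 6: ['of', 'capture', 'cup'] (min_width=14, slack=3)
Line 7: ['picture', 'at'] (min_width=10, slack=7)

Answer: sky orange vector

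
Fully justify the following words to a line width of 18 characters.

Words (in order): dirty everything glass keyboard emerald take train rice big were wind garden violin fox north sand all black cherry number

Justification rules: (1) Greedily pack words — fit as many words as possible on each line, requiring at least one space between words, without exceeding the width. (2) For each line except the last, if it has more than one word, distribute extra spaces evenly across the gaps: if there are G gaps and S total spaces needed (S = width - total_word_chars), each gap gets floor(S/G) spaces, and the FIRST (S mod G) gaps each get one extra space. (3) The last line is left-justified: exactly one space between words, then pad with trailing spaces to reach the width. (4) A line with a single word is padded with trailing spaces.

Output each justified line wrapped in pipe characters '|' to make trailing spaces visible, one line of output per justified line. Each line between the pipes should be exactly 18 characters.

Answer: |dirty   everything|
|glass     keyboard|
|emerald take train|
|rice big were wind|
|garden  violin fox|
|north   sand   all|
|black       cherry|
|number            |

Derivation:
Line 1: ['dirty', 'everything'] (min_width=16, slack=2)
Line 2: ['glass', 'keyboard'] (min_width=14, slack=4)
Line 3: ['emerald', 'take', 'train'] (min_width=18, slack=0)
Line 4: ['rice', 'big', 'were', 'wind'] (min_width=18, slack=0)
Line 5: ['garden', 'violin', 'fox'] (min_width=17, slack=1)
Line 6: ['north', 'sand', 'all'] (min_width=14, slack=4)
Line 7: ['black', 'cherry'] (min_width=12, slack=6)
Line 8: ['number'] (min_width=6, slack=12)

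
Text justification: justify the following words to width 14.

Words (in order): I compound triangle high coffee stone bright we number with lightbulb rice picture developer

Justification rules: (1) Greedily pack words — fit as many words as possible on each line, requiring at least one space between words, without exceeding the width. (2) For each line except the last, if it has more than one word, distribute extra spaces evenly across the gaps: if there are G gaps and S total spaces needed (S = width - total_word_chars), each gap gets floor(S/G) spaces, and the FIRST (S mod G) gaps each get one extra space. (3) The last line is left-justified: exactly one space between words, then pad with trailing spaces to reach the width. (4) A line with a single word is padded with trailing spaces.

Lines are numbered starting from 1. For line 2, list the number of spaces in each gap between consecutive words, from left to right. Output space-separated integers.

Line 1: ['I', 'compound'] (min_width=10, slack=4)
Line 2: ['triangle', 'high'] (min_width=13, slack=1)
Line 3: ['coffee', 'stone'] (min_width=12, slack=2)
Line 4: ['bright', 'we'] (min_width=9, slack=5)
Line 5: ['number', 'with'] (min_width=11, slack=3)
Line 6: ['lightbulb', 'rice'] (min_width=14, slack=0)
Line 7: ['picture'] (min_width=7, slack=7)
Line 8: ['developer'] (min_width=9, slack=5)

Answer: 2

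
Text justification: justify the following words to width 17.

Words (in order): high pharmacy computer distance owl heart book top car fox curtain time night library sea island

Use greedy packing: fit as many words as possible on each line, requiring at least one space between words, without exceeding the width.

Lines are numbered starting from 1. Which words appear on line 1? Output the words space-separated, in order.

Answer: high pharmacy

Derivation:
Line 1: ['high', 'pharmacy'] (min_width=13, slack=4)
Line 2: ['computer', 'distance'] (min_width=17, slack=0)
Line 3: ['owl', 'heart', 'book'] (min_width=14, slack=3)
Line 4: ['top', 'car', 'fox'] (min_width=11, slack=6)
Line 5: ['curtain', 'time'] (min_width=12, slack=5)
Line 6: ['night', 'library', 'sea'] (min_width=17, slack=0)
Line 7: ['island'] (min_width=6, slack=11)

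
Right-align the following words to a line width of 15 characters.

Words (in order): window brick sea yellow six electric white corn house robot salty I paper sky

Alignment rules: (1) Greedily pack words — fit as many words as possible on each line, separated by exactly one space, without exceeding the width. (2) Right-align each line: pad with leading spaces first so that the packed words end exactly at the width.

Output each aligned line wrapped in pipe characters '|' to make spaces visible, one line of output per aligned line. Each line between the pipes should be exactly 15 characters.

Line 1: ['window', 'brick'] (min_width=12, slack=3)
Line 2: ['sea', 'yellow', 'six'] (min_width=14, slack=1)
Line 3: ['electric', 'white'] (min_width=14, slack=1)
Line 4: ['corn', 'house'] (min_width=10, slack=5)
Line 5: ['robot', 'salty', 'I'] (min_width=13, slack=2)
Line 6: ['paper', 'sky'] (min_width=9, slack=6)

Answer: |   window brick|
| sea yellow six|
| electric white|
|     corn house|
|  robot salty I|
|      paper sky|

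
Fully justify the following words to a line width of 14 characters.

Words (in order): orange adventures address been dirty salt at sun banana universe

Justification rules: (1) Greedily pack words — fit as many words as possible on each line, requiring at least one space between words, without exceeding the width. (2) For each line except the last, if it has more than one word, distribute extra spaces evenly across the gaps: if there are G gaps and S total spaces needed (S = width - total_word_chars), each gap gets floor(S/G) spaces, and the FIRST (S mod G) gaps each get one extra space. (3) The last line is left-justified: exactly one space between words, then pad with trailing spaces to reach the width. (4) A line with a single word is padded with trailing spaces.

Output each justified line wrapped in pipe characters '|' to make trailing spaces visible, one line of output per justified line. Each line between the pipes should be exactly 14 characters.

Line 1: ['orange'] (min_width=6, slack=8)
Line 2: ['adventures'] (min_width=10, slack=4)
Line 3: ['address', 'been'] (min_width=12, slack=2)
Line 4: ['dirty', 'salt', 'at'] (min_width=13, slack=1)
Line 5: ['sun', 'banana'] (min_width=10, slack=4)
Line 6: ['universe'] (min_width=8, slack=6)

Answer: |orange        |
|adventures    |
|address   been|
|dirty  salt at|
|sun     banana|
|universe      |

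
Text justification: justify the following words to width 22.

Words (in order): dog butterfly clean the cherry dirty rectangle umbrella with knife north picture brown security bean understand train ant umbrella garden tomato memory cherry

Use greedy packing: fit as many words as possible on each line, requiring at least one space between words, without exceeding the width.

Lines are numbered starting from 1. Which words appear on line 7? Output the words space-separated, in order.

Answer: ant umbrella garden

Derivation:
Line 1: ['dog', 'butterfly', 'clean'] (min_width=19, slack=3)
Line 2: ['the', 'cherry', 'dirty'] (min_width=16, slack=6)
Line 3: ['rectangle', 'umbrella'] (min_width=18, slack=4)
Line 4: ['with', 'knife', 'north'] (min_width=16, slack=6)
Line 5: ['picture', 'brown', 'security'] (min_width=22, slack=0)
Line 6: ['bean', 'understand', 'train'] (min_width=21, slack=1)
Line 7: ['ant', 'umbrella', 'garden'] (min_width=19, slack=3)
Line 8: ['tomato', 'memory', 'cherry'] (min_width=20, slack=2)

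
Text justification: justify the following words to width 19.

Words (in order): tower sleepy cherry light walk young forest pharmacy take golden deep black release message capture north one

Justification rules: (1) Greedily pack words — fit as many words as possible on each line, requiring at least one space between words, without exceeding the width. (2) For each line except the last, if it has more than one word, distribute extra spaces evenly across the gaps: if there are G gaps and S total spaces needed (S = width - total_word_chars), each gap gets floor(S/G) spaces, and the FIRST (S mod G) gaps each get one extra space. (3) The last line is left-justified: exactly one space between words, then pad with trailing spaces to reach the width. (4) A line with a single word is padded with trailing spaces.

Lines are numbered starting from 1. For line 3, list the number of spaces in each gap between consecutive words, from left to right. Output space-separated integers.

Answer: 5

Derivation:
Line 1: ['tower', 'sleepy', 'cherry'] (min_width=19, slack=0)
Line 2: ['light', 'walk', 'young'] (min_width=16, slack=3)
Line 3: ['forest', 'pharmacy'] (min_width=15, slack=4)
Line 4: ['take', 'golden', 'deep'] (min_width=16, slack=3)
Line 5: ['black', 'release'] (min_width=13, slack=6)
Line 6: ['message', 'capture'] (min_width=15, slack=4)
Line 7: ['north', 'one'] (min_width=9, slack=10)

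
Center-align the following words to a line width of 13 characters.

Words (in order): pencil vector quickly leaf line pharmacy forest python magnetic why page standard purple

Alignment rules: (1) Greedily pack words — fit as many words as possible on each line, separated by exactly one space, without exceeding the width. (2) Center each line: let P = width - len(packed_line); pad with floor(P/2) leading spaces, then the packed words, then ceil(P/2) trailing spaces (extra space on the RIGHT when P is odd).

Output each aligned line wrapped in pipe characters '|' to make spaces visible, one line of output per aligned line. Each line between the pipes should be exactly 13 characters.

Line 1: ['pencil', 'vector'] (min_width=13, slack=0)
Line 2: ['quickly', 'leaf'] (min_width=12, slack=1)
Line 3: ['line', 'pharmacy'] (min_width=13, slack=0)
Line 4: ['forest', 'python'] (min_width=13, slack=0)
Line 5: ['magnetic', 'why'] (min_width=12, slack=1)
Line 6: ['page', 'standard'] (min_width=13, slack=0)
Line 7: ['purple'] (min_width=6, slack=7)

Answer: |pencil vector|
|quickly leaf |
|line pharmacy|
|forest python|
|magnetic why |
|page standard|
|   purple    |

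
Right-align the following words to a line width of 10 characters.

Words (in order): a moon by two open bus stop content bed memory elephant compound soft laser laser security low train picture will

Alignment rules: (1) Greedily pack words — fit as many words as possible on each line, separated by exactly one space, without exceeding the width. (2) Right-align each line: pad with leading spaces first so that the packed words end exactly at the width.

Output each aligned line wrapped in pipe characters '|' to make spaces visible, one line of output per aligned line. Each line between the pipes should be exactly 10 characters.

Answer: | a moon by|
|  two open|
|  bus stop|
|   content|
|bed memory|
|  elephant|
|  compound|
|soft laser|
|     laser|
|  security|
| low train|
|   picture|
|      will|

Derivation:
Line 1: ['a', 'moon', 'by'] (min_width=9, slack=1)
Line 2: ['two', 'open'] (min_width=8, slack=2)
Line 3: ['bus', 'stop'] (min_width=8, slack=2)
Line 4: ['content'] (min_width=7, slack=3)
Line 5: ['bed', 'memory'] (min_width=10, slack=0)
Line 6: ['elephant'] (min_width=8, slack=2)
Line 7: ['compound'] (min_width=8, slack=2)
Line 8: ['soft', 'laser'] (min_width=10, slack=0)
Line 9: ['laser'] (min_width=5, slack=5)
Line 10: ['security'] (min_width=8, slack=2)
Line 11: ['low', 'train'] (min_width=9, slack=1)
Line 12: ['picture'] (min_width=7, slack=3)
Line 13: ['will'] (min_width=4, slack=6)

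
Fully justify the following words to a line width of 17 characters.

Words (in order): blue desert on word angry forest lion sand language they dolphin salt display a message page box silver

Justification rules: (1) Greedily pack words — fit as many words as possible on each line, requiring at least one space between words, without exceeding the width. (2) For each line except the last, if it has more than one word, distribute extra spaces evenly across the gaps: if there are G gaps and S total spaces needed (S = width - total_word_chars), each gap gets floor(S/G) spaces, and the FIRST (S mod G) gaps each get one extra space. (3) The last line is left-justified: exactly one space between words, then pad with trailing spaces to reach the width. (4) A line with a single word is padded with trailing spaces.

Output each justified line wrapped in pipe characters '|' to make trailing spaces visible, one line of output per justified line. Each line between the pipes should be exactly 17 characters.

Answer: |blue   desert  on|
|word angry forest|
|lion         sand|
|language     they|
|dolphin      salt|
|display a message|
|page box silver  |

Derivation:
Line 1: ['blue', 'desert', 'on'] (min_width=14, slack=3)
Line 2: ['word', 'angry', 'forest'] (min_width=17, slack=0)
Line 3: ['lion', 'sand'] (min_width=9, slack=8)
Line 4: ['language', 'they'] (min_width=13, slack=4)
Line 5: ['dolphin', 'salt'] (min_width=12, slack=5)
Line 6: ['display', 'a', 'message'] (min_width=17, slack=0)
Line 7: ['page', 'box', 'silver'] (min_width=15, slack=2)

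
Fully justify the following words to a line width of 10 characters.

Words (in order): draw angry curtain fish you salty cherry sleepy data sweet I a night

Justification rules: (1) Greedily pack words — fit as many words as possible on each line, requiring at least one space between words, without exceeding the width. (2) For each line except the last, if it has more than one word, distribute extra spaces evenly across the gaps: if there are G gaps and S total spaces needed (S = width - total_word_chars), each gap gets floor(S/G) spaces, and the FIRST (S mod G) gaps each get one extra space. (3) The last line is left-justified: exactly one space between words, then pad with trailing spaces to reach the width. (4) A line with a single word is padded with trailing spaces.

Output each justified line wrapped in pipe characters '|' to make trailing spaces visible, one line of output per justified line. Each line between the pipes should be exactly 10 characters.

Line 1: ['draw', 'angry'] (min_width=10, slack=0)
Line 2: ['curtain'] (min_width=7, slack=3)
Line 3: ['fish', 'you'] (min_width=8, slack=2)
Line 4: ['salty'] (min_width=5, slack=5)
Line 5: ['cherry'] (min_width=6, slack=4)
Line 6: ['sleepy'] (min_width=6, slack=4)
Line 7: ['data', 'sweet'] (min_width=10, slack=0)
Line 8: ['I', 'a', 'night'] (min_width=9, slack=1)

Answer: |draw angry|
|curtain   |
|fish   you|
|salty     |
|cherry    |
|sleepy    |
|data sweet|
|I a night |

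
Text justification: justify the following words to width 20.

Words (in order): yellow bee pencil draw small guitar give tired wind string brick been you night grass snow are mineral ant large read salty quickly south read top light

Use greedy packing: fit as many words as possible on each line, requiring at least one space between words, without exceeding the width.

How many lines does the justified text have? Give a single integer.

Answer: 9

Derivation:
Line 1: ['yellow', 'bee', 'pencil'] (min_width=17, slack=3)
Line 2: ['draw', 'small', 'guitar'] (min_width=17, slack=3)
Line 3: ['give', 'tired', 'wind'] (min_width=15, slack=5)
Line 4: ['string', 'brick', 'been'] (min_width=17, slack=3)
Line 5: ['you', 'night', 'grass', 'snow'] (min_width=20, slack=0)
Line 6: ['are', 'mineral', 'ant'] (min_width=15, slack=5)
Line 7: ['large', 'read', 'salty'] (min_width=16, slack=4)
Line 8: ['quickly', 'south', 'read'] (min_width=18, slack=2)
Line 9: ['top', 'light'] (min_width=9, slack=11)
Total lines: 9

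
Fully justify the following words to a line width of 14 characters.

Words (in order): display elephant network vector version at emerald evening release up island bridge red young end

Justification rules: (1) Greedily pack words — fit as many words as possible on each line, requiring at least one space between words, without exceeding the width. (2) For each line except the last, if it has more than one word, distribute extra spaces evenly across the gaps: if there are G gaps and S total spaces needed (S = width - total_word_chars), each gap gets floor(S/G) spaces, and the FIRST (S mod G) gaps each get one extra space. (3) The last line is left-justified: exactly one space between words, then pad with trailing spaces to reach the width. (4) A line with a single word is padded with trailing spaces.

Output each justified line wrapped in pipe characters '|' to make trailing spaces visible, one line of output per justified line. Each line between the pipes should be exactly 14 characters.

Line 1: ['display'] (min_width=7, slack=7)
Line 2: ['elephant'] (min_width=8, slack=6)
Line 3: ['network', 'vector'] (min_width=14, slack=0)
Line 4: ['version', 'at'] (min_width=10, slack=4)
Line 5: ['emerald'] (min_width=7, slack=7)
Line 6: ['evening'] (min_width=7, slack=7)
Line 7: ['release', 'up'] (min_width=10, slack=4)
Line 8: ['island', 'bridge'] (min_width=13, slack=1)
Line 9: ['red', 'young', 'end'] (min_width=13, slack=1)

Answer: |display       |
|elephant      |
|network vector|
|version     at|
|emerald       |
|evening       |
|release     up|
|island  bridge|
|red young end |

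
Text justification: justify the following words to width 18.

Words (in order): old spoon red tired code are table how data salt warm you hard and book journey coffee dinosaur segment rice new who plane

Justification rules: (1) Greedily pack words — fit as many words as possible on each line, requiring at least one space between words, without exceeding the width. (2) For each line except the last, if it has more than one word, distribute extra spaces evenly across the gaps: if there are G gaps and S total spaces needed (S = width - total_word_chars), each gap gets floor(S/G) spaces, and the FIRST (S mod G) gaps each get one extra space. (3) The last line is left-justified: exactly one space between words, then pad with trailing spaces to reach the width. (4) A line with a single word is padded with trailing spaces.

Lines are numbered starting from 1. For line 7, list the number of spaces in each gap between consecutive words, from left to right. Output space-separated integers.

Line 1: ['old', 'spoon', 'red'] (min_width=13, slack=5)
Line 2: ['tired', 'code', 'are'] (min_width=14, slack=4)
Line 3: ['table', 'how', 'data'] (min_width=14, slack=4)
Line 4: ['salt', 'warm', 'you', 'hard'] (min_width=18, slack=0)
Line 5: ['and', 'book', 'journey'] (min_width=16, slack=2)
Line 6: ['coffee', 'dinosaur'] (min_width=15, slack=3)
Line 7: ['segment', 'rice', 'new'] (min_width=16, slack=2)
Line 8: ['who', 'plane'] (min_width=9, slack=9)

Answer: 2 2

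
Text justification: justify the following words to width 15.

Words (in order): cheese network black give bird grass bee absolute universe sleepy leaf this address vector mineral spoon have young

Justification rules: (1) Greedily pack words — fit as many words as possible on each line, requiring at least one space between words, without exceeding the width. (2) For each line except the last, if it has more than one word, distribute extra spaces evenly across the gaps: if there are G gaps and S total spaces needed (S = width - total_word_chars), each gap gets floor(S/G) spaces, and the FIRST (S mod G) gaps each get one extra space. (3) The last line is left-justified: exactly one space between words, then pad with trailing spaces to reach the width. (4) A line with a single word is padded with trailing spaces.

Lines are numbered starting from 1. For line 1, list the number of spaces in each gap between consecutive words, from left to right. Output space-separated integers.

Line 1: ['cheese', 'network'] (min_width=14, slack=1)
Line 2: ['black', 'give', 'bird'] (min_width=15, slack=0)
Line 3: ['grass', 'bee'] (min_width=9, slack=6)
Line 4: ['absolute'] (min_width=8, slack=7)
Line 5: ['universe', 'sleepy'] (min_width=15, slack=0)
Line 6: ['leaf', 'this'] (min_width=9, slack=6)
Line 7: ['address', 'vector'] (min_width=14, slack=1)
Line 8: ['mineral', 'spoon'] (min_width=13, slack=2)
Line 9: ['have', 'young'] (min_width=10, slack=5)

Answer: 2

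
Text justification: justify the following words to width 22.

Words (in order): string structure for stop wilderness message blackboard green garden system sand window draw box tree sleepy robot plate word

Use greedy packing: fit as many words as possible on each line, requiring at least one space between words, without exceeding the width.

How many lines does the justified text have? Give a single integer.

Answer: 7

Derivation:
Line 1: ['string', 'structure', 'for'] (min_width=20, slack=2)
Line 2: ['stop', 'wilderness'] (min_width=15, slack=7)
Line 3: ['message', 'blackboard'] (min_width=18, slack=4)
Line 4: ['green', 'garden', 'system'] (min_width=19, slack=3)
Line 5: ['sand', 'window', 'draw', 'box'] (min_width=20, slack=2)
Line 6: ['tree', 'sleepy', 'robot'] (min_width=17, slack=5)
Line 7: ['plate', 'word'] (min_width=10, slack=12)
Total lines: 7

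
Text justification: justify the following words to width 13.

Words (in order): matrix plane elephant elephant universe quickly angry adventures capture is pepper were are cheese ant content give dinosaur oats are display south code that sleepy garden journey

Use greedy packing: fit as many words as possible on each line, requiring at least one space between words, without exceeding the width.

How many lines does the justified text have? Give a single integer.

Answer: 16

Derivation:
Line 1: ['matrix', 'plane'] (min_width=12, slack=1)
Line 2: ['elephant'] (min_width=8, slack=5)
Line 3: ['elephant'] (min_width=8, slack=5)
Line 4: ['universe'] (min_width=8, slack=5)
Line 5: ['quickly', 'angry'] (min_width=13, slack=0)
Line 6: ['adventures'] (min_width=10, slack=3)
Line 7: ['capture', 'is'] (min_width=10, slack=3)
Line 8: ['pepper', 'were'] (min_width=11, slack=2)
Line 9: ['are', 'cheese'] (min_width=10, slack=3)
Line 10: ['ant', 'content'] (min_width=11, slack=2)
Line 11: ['give', 'dinosaur'] (min_width=13, slack=0)
Line 12: ['oats', 'are'] (min_width=8, slack=5)
Line 13: ['display', 'south'] (min_width=13, slack=0)
Line 14: ['code', 'that'] (min_width=9, slack=4)
Line 15: ['sleepy', 'garden'] (min_width=13, slack=0)
Line 16: ['journey'] (min_width=7, slack=6)
Total lines: 16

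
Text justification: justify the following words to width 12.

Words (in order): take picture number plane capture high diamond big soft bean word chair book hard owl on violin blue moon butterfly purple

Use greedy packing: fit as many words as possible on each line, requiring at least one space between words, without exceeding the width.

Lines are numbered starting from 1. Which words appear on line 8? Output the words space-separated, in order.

Answer: owl on

Derivation:
Line 1: ['take', 'picture'] (min_width=12, slack=0)
Line 2: ['number', 'plane'] (min_width=12, slack=0)
Line 3: ['capture', 'high'] (min_width=12, slack=0)
Line 4: ['diamond', 'big'] (min_width=11, slack=1)
Line 5: ['soft', 'bean'] (min_width=9, slack=3)
Line 6: ['word', 'chair'] (min_width=10, slack=2)
Line 7: ['book', 'hard'] (min_width=9, slack=3)
Line 8: ['owl', 'on'] (min_width=6, slack=6)
Line 9: ['violin', 'blue'] (min_width=11, slack=1)
Line 10: ['moon'] (min_width=4, slack=8)
Line 11: ['butterfly'] (min_width=9, slack=3)
Line 12: ['purple'] (min_width=6, slack=6)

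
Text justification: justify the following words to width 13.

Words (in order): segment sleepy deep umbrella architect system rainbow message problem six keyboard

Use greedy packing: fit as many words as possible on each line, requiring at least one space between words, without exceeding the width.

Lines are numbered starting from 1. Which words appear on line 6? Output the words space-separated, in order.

Line 1: ['segment'] (min_width=7, slack=6)
Line 2: ['sleepy', 'deep'] (min_width=11, slack=2)
Line 3: ['umbrella'] (min_width=8, slack=5)
Line 4: ['architect'] (min_width=9, slack=4)
Line 5: ['system'] (min_width=6, slack=7)
Line 6: ['rainbow'] (min_width=7, slack=6)
Line 7: ['message'] (min_width=7, slack=6)
Line 8: ['problem', 'six'] (min_width=11, slack=2)
Line 9: ['keyboard'] (min_width=8, slack=5)

Answer: rainbow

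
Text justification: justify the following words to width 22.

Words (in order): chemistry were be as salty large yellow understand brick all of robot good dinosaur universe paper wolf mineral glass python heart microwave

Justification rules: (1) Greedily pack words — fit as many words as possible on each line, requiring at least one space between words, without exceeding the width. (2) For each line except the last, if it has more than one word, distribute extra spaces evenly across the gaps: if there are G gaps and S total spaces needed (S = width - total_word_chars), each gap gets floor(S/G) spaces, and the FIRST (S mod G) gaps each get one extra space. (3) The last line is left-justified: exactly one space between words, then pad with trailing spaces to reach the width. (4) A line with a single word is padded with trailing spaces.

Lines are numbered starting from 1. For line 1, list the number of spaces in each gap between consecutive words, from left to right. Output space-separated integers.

Line 1: ['chemistry', 'were', 'be', 'as'] (min_width=20, slack=2)
Line 2: ['salty', 'large', 'yellow'] (min_width=18, slack=4)
Line 3: ['understand', 'brick', 'all'] (min_width=20, slack=2)
Line 4: ['of', 'robot', 'good', 'dinosaur'] (min_width=22, slack=0)
Line 5: ['universe', 'paper', 'wolf'] (min_width=19, slack=3)
Line 6: ['mineral', 'glass', 'python'] (min_width=20, slack=2)
Line 7: ['heart', 'microwave'] (min_width=15, slack=7)

Answer: 2 2 1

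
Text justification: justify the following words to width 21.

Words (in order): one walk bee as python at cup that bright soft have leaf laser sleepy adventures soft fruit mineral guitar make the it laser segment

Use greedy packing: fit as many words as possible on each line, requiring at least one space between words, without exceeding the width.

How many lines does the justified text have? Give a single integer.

Answer: 7

Derivation:
Line 1: ['one', 'walk', 'bee', 'as'] (min_width=15, slack=6)
Line 2: ['python', 'at', 'cup', 'that'] (min_width=18, slack=3)
Line 3: ['bright', 'soft', 'have', 'leaf'] (min_width=21, slack=0)
Line 4: ['laser', 'sleepy'] (min_width=12, slack=9)
Line 5: ['adventures', 'soft', 'fruit'] (min_width=21, slack=0)
Line 6: ['mineral', 'guitar', 'make'] (min_width=19, slack=2)
Line 7: ['the', 'it', 'laser', 'segment'] (min_width=20, slack=1)
Total lines: 7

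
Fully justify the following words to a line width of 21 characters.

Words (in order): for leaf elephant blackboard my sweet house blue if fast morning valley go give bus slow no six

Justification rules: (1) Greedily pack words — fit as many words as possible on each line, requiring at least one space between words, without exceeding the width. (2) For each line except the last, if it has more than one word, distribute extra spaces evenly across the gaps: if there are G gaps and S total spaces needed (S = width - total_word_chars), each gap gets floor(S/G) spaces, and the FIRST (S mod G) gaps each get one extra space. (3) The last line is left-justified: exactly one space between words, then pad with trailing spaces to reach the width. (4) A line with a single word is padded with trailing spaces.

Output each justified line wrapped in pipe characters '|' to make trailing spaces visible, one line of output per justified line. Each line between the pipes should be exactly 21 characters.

Line 1: ['for', 'leaf', 'elephant'] (min_width=17, slack=4)
Line 2: ['blackboard', 'my', 'sweet'] (min_width=19, slack=2)
Line 3: ['house', 'blue', 'if', 'fast'] (min_width=18, slack=3)
Line 4: ['morning', 'valley', 'go'] (min_width=17, slack=4)
Line 5: ['give', 'bus', 'slow', 'no', 'six'] (min_width=20, slack=1)

Answer: |for   leaf   elephant|
|blackboard  my  sweet|
|house  blue  if  fast|
|morning   valley   go|
|give bus slow no six |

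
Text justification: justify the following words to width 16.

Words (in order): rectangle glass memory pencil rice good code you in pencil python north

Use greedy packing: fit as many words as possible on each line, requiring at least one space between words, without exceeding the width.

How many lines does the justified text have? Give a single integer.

Line 1: ['rectangle', 'glass'] (min_width=15, slack=1)
Line 2: ['memory', 'pencil'] (min_width=13, slack=3)
Line 3: ['rice', 'good', 'code'] (min_width=14, slack=2)
Line 4: ['you', 'in', 'pencil'] (min_width=13, slack=3)
Line 5: ['python', 'north'] (min_width=12, slack=4)
Total lines: 5

Answer: 5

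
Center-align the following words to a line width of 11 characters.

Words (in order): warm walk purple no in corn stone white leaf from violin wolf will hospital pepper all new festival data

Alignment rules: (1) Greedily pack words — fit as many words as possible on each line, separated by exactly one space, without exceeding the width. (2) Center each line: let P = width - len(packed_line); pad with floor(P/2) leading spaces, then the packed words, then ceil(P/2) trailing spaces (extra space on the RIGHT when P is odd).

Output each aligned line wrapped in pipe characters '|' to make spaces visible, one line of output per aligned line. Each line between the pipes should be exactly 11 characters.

Answer: | warm walk |
| purple no |
|  in corn  |
|stone white|
| leaf from |
|violin wolf|
|   will    |
| hospital  |
|pepper all |
|    new    |
| festival  |
|   data    |

Derivation:
Line 1: ['warm', 'walk'] (min_width=9, slack=2)
Line 2: ['purple', 'no'] (min_width=9, slack=2)
Line 3: ['in', 'corn'] (min_width=7, slack=4)
Line 4: ['stone', 'white'] (min_width=11, slack=0)
Line 5: ['leaf', 'from'] (min_width=9, slack=2)
Line 6: ['violin', 'wolf'] (min_width=11, slack=0)
Line 7: ['will'] (min_width=4, slack=7)
Line 8: ['hospital'] (min_width=8, slack=3)
Line 9: ['pepper', 'all'] (min_width=10, slack=1)
Line 10: ['new'] (min_width=3, slack=8)
Line 11: ['festival'] (min_width=8, slack=3)
Line 12: ['data'] (min_width=4, slack=7)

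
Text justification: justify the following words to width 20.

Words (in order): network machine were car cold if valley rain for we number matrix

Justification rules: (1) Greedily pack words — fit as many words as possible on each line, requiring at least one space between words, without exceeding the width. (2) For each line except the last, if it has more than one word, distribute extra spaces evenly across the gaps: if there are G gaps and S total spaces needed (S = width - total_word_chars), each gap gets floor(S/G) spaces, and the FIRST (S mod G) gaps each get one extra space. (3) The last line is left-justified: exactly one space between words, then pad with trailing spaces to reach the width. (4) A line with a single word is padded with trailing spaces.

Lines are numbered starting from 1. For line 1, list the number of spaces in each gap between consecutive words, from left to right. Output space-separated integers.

Answer: 1 1

Derivation:
Line 1: ['network', 'machine', 'were'] (min_width=20, slack=0)
Line 2: ['car', 'cold', 'if', 'valley'] (min_width=18, slack=2)
Line 3: ['rain', 'for', 'we', 'number'] (min_width=18, slack=2)
Line 4: ['matrix'] (min_width=6, slack=14)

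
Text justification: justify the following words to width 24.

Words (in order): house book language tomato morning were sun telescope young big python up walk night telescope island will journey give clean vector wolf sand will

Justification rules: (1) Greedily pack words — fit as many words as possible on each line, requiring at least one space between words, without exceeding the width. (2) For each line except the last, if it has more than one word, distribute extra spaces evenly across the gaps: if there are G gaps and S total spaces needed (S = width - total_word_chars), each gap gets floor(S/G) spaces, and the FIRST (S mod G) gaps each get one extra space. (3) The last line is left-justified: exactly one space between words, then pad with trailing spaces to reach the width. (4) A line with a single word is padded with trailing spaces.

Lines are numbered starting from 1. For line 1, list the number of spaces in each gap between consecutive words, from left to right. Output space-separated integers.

Answer: 4 3

Derivation:
Line 1: ['house', 'book', 'language'] (min_width=19, slack=5)
Line 2: ['tomato', 'morning', 'were', 'sun'] (min_width=23, slack=1)
Line 3: ['telescope', 'young', 'big'] (min_width=19, slack=5)
Line 4: ['python', 'up', 'walk', 'night'] (min_width=20, slack=4)
Line 5: ['telescope', 'island', 'will'] (min_width=21, slack=3)
Line 6: ['journey', 'give', 'clean'] (min_width=18, slack=6)
Line 7: ['vector', 'wolf', 'sand', 'will'] (min_width=21, slack=3)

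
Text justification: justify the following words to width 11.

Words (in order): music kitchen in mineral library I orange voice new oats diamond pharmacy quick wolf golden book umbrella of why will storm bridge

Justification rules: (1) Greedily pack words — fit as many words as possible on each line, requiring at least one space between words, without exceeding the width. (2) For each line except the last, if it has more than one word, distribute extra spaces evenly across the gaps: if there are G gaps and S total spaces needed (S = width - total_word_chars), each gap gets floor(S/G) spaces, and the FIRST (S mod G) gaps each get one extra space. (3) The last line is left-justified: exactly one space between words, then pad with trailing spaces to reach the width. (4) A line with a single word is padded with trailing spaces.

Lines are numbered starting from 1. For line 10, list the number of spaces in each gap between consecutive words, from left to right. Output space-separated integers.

Answer: 2

Derivation:
Line 1: ['music'] (min_width=5, slack=6)
Line 2: ['kitchen', 'in'] (min_width=10, slack=1)
Line 3: ['mineral'] (min_width=7, slack=4)
Line 4: ['library', 'I'] (min_width=9, slack=2)
Line 5: ['orange'] (min_width=6, slack=5)
Line 6: ['voice', 'new'] (min_width=9, slack=2)
Line 7: ['oats'] (min_width=4, slack=7)
Line 8: ['diamond'] (min_width=7, slack=4)
Line 9: ['pharmacy'] (min_width=8, slack=3)
Line 10: ['quick', 'wolf'] (min_width=10, slack=1)
Line 11: ['golden', 'book'] (min_width=11, slack=0)
Line 12: ['umbrella', 'of'] (min_width=11, slack=0)
Line 13: ['why', 'will'] (min_width=8, slack=3)
Line 14: ['storm'] (min_width=5, slack=6)
Line 15: ['bridge'] (min_width=6, slack=5)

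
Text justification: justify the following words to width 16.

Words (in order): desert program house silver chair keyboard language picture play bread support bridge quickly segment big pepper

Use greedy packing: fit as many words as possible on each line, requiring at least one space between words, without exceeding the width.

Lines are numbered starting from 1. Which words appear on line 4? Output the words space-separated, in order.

Answer: language picture

Derivation:
Line 1: ['desert', 'program'] (min_width=14, slack=2)
Line 2: ['house', 'silver'] (min_width=12, slack=4)
Line 3: ['chair', 'keyboard'] (min_width=14, slack=2)
Line 4: ['language', 'picture'] (min_width=16, slack=0)
Line 5: ['play', 'bread'] (min_width=10, slack=6)
Line 6: ['support', 'bridge'] (min_width=14, slack=2)
Line 7: ['quickly', 'segment'] (min_width=15, slack=1)
Line 8: ['big', 'pepper'] (min_width=10, slack=6)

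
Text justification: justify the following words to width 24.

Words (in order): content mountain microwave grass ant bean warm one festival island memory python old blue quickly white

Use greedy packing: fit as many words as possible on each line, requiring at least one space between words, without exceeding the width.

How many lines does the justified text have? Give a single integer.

Answer: 5

Derivation:
Line 1: ['content', 'mountain'] (min_width=16, slack=8)
Line 2: ['microwave', 'grass', 'ant', 'bean'] (min_width=24, slack=0)
Line 3: ['warm', 'one', 'festival', 'island'] (min_width=24, slack=0)
Line 4: ['memory', 'python', 'old', 'blue'] (min_width=22, slack=2)
Line 5: ['quickly', 'white'] (min_width=13, slack=11)
Total lines: 5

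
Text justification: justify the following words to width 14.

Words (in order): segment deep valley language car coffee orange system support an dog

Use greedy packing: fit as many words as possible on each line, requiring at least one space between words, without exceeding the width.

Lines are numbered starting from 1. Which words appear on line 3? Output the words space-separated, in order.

Line 1: ['segment', 'deep'] (min_width=12, slack=2)
Line 2: ['valley'] (min_width=6, slack=8)
Line 3: ['language', 'car'] (min_width=12, slack=2)
Line 4: ['coffee', 'orange'] (min_width=13, slack=1)
Line 5: ['system', 'support'] (min_width=14, slack=0)
Line 6: ['an', 'dog'] (min_width=6, slack=8)

Answer: language car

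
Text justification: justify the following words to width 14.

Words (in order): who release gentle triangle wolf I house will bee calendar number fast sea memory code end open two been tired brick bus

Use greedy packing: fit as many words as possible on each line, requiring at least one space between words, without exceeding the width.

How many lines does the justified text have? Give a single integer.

Line 1: ['who', 'release'] (min_width=11, slack=3)
Line 2: ['gentle'] (min_width=6, slack=8)
Line 3: ['triangle', 'wolf'] (min_width=13, slack=1)
Line 4: ['I', 'house', 'will'] (min_width=12, slack=2)
Line 5: ['bee', 'calendar'] (min_width=12, slack=2)
Line 6: ['number', 'fast'] (min_width=11, slack=3)
Line 7: ['sea', 'memory'] (min_width=10, slack=4)
Line 8: ['code', 'end', 'open'] (min_width=13, slack=1)
Line 9: ['two', 'been', 'tired'] (min_width=14, slack=0)
Line 10: ['brick', 'bus'] (min_width=9, slack=5)
Total lines: 10

Answer: 10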